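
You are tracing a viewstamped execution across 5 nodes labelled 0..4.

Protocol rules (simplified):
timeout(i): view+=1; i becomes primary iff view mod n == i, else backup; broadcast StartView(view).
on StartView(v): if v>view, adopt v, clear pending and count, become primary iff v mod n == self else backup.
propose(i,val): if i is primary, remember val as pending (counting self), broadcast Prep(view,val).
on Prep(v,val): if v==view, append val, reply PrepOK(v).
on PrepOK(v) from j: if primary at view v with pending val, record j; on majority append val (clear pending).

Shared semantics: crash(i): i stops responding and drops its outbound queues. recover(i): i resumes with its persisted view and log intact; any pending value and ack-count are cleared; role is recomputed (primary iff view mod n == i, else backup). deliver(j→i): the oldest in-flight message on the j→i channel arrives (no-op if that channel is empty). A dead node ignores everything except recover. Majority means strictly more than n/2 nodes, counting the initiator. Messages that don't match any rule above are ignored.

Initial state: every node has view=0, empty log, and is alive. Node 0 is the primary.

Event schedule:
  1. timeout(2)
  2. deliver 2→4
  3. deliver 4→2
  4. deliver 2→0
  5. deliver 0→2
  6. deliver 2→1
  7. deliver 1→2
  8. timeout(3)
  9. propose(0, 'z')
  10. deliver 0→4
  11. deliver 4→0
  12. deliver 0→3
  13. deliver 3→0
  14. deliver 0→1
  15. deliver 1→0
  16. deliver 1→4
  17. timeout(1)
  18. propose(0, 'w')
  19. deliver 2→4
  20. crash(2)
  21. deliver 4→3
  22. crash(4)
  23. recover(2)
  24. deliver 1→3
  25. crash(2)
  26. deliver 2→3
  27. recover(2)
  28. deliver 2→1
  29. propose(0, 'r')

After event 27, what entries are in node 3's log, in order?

1. timeout(2):  <2:back v1 ->
2. deliver 2→4:  <4:back v1 ->
3. deliver 4→2:  nop
4. deliver 2→0:  <0:back v1 ->
5. deliver 0→2:  nop
6. deliver 2→1:  <1:prim v1 ->
7. deliver 1→2:  nop
8. timeout(3):  <3:back v1 ->
9. propose(0,'z'):  nop
10. deliver 0→4:  nop
11. deliver 4→0:  nop
12. deliver 0→3:  nop
13. deliver 3→0:  nop
14. deliver 0→1:  nop
15. deliver 1→0:  nop
16. deliver 1→4:  nop
17. timeout(1):  <1:back v2 ->
18. propose(0,'w'):  nop
19. deliver 2→4:  nop
20. crash(2):  <2:✗back v1 ->
21. deliver 4→3:  nop
22. crash(4):  <4:✗back v1 ->
23. recover(2):  <2:back v1 ->
24. deliver 1→3:  <3:back v2 ->
25. crash(2):  <2:✗back v1 ->
26. deliver 2→3:  nop
27. recover(2):  <2:back v1 ->

empty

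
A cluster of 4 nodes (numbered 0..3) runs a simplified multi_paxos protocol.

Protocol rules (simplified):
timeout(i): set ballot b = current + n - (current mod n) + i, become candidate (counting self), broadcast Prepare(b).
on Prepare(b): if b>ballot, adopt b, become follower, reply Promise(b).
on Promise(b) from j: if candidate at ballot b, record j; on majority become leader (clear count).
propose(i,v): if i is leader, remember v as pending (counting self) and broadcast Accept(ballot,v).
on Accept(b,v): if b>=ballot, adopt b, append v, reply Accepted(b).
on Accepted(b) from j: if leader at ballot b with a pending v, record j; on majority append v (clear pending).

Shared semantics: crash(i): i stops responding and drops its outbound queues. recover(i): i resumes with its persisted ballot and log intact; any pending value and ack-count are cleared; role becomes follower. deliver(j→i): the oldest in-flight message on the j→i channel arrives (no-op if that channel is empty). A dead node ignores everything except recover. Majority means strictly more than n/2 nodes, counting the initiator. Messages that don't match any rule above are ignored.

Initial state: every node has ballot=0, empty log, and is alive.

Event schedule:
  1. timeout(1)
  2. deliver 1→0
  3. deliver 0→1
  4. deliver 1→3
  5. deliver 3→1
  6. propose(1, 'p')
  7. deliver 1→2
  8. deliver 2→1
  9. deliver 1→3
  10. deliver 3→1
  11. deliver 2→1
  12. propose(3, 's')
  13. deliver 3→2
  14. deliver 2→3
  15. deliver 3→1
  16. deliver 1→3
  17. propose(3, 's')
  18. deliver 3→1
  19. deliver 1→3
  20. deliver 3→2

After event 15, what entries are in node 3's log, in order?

p

1. timeout(1):  <1:cand b5 ->
2. deliver 1→0:  <0:foll b5 ->
3. deliver 0→1:  nop
4. deliver 1→3:  <3:foll b5 ->
5. deliver 3→1:  <1:lead b5 ->
6. propose(1,'p'):  nop
7. deliver 1→2:  <2:foll b5 ->
8. deliver 2→1:  nop
9. deliver 1→3:  <3:foll b5 p>
10. deliver 3→1:  nop
11. deliver 2→1:  nop
12. propose(3,'s'):  nop
13. deliver 3→2:  nop
14. deliver 2→3:  nop
15. deliver 3→1:  nop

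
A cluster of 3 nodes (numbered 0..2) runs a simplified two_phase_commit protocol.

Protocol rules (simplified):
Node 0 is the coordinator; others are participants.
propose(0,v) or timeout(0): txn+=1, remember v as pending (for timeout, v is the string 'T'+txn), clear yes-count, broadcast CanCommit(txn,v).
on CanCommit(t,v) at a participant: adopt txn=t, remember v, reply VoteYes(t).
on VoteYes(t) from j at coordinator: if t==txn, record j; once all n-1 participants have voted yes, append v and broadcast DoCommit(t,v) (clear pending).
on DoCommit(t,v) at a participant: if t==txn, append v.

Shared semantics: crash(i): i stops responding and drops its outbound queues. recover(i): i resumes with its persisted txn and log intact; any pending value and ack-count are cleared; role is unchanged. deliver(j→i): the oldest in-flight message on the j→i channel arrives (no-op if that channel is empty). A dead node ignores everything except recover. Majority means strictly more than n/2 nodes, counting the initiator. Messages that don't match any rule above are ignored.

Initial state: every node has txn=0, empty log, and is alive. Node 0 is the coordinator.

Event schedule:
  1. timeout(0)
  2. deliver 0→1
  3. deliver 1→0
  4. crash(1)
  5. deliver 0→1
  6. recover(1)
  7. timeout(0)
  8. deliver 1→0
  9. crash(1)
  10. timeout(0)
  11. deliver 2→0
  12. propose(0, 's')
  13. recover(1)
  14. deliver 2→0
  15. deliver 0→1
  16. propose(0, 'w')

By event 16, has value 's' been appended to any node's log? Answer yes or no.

1. timeout(0):  <0:coor t1 ->
2. deliver 0→1:  <1:part t1 ->
3. deliver 1→0:  nop
4. crash(1):  <1:✗part t1 ->
5. deliver 0→1:  nop
6. recover(1):  <1:part t1 ->
7. timeout(0):  <0:coor t2 ->
8. deliver 1→0:  nop
9. crash(1):  <1:✗part t1 ->
10. timeout(0):  <0:coor t3 ->
11. deliver 2→0:  nop
12. propose(0,'s'):  <0:coor t4 ->
13. recover(1):  <1:part t1 ->
14. deliver 2→0:  nop
15. deliver 0→1:  <1:part t2 ->
16. propose(0,'w'):  <0:coor t5 ->

no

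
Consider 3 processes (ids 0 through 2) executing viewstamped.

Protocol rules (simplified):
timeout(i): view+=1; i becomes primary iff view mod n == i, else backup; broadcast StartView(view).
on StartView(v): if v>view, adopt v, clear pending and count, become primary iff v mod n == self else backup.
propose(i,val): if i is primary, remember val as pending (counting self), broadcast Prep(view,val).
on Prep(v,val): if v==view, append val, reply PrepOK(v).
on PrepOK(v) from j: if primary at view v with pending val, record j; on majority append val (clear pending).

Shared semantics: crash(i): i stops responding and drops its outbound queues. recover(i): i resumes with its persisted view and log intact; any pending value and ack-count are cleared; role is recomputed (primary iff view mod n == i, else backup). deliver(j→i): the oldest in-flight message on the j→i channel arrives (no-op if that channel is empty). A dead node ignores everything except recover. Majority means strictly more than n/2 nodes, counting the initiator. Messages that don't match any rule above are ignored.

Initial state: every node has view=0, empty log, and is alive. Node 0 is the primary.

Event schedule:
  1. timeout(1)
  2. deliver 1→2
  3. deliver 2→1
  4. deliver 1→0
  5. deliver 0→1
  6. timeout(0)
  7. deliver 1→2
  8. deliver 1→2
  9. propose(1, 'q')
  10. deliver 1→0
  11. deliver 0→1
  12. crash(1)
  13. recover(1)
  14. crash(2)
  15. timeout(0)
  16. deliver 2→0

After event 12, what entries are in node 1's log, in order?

after 1 — timeout(1): n1:prim/v1/[-]
after 2 — deliver 1→2: n2:back/v1/[-]
after 3 — deliver 2→1: ·
after 4 — deliver 1→0: n0:back/v1/[-]
after 5 — deliver 0→1: ·
after 6 — timeout(0): n0:back/v2/[-]
after 7 — deliver 1→2: ·
after 8 — deliver 1→2: ·
after 9 — propose(1,'q'): ·
after 10 — deliver 1→0: ·
after 11 — deliver 0→1: n1:back/v2/[-]
after 12 — crash(1): n1:✗back/v2/[-]

empty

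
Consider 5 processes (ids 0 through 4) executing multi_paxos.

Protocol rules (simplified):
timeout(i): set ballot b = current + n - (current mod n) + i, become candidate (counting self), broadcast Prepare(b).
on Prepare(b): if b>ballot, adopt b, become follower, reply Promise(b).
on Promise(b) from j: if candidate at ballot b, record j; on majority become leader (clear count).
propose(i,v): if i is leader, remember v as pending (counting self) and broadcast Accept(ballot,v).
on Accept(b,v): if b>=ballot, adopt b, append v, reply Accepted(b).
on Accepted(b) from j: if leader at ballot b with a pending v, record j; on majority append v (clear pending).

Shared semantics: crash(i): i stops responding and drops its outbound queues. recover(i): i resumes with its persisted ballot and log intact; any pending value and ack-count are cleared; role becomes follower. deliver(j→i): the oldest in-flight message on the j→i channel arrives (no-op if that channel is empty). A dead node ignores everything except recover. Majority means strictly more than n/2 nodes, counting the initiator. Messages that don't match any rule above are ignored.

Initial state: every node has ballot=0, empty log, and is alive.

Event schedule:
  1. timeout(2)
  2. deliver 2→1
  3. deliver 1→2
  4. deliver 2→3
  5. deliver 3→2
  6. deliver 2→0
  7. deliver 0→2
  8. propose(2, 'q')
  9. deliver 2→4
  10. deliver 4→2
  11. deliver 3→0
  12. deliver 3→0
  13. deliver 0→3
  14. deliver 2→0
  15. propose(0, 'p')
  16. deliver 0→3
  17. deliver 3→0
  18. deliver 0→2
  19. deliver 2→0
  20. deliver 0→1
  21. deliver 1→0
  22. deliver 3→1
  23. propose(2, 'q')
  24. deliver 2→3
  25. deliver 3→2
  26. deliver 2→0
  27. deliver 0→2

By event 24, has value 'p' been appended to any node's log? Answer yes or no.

[1] timeout(2) → N2(cand b7 [-])
[2] deliver 2→1 → N1(foll b7 [-])
[3] deliver 1→2 → ∅
[4] deliver 2→3 → N3(foll b7 [-])
[5] deliver 3→2 → N2(lead b7 [-])
[6] deliver 2→0 → N0(foll b7 [-])
[7] deliver 0→2 → ∅
[8] propose(2,'q') → ∅
[9] deliver 2→4 → N4(foll b7 [-])
[10] deliver 4→2 → ∅
[11] deliver 3→0 → ∅
[12] deliver 3→0 → ∅
[13] deliver 0→3 → ∅
[14] deliver 2→0 → N0(foll b7 [q])
[15] propose(0,'p') → ∅
[16] deliver 0→3 → ∅
[17] deliver 3→0 → ∅
[18] deliver 0→2 → ∅
[19] deliver 2→0 → ∅
[20] deliver 0→1 → ∅
[21] deliver 1→0 → ∅
[22] deliver 3→1 → ∅
[23] propose(2,'q') → ∅
[24] deliver 2→3 → N3(foll b7 [q])

no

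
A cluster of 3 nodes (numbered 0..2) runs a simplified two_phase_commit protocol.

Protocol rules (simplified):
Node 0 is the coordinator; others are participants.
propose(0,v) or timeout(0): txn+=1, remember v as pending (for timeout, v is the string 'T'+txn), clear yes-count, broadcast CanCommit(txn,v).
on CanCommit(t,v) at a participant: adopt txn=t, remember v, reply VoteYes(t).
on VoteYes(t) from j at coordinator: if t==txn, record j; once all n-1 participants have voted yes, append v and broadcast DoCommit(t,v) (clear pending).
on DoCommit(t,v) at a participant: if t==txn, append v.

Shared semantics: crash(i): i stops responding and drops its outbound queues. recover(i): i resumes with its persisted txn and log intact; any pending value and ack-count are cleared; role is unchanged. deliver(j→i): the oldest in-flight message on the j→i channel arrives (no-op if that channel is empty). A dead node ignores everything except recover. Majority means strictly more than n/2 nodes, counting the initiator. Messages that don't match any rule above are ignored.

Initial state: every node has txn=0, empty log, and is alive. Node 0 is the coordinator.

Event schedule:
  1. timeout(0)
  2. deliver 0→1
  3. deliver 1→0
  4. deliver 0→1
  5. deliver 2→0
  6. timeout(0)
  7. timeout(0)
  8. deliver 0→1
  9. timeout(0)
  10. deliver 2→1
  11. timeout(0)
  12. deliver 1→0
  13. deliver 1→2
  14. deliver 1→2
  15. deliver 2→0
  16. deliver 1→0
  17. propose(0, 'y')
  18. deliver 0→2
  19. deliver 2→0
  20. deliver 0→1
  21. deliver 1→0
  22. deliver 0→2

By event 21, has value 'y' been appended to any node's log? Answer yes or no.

e1 timeout(0): 0[coor,t=1,-]
e2 deliver 0→1: 1[part,t=1,-]
e3 deliver 1→0: ·
e4 deliver 0→1: ·
e5 deliver 2→0: ·
e6 timeout(0): 0[coor,t=2,-]
e7 timeout(0): 0[coor,t=3,-]
e8 deliver 0→1: 1[part,t=2,-]
e9 timeout(0): 0[coor,t=4,-]
e10 deliver 2→1: ·
e11 timeout(0): 0[coor,t=5,-]
e12 deliver 1→0: ·
e13 deliver 1→2: ·
e14 deliver 1→2: ·
e15 deliver 2→0: ·
e16 deliver 1→0: ·
e17 propose(0,'y'): 0[coor,t=6,-]
e18 deliver 0→2: 2[part,t=1,-]
e19 deliver 2→0: ·
e20 deliver 0→1: 1[part,t=3,-]
e21 deliver 1→0: ·

no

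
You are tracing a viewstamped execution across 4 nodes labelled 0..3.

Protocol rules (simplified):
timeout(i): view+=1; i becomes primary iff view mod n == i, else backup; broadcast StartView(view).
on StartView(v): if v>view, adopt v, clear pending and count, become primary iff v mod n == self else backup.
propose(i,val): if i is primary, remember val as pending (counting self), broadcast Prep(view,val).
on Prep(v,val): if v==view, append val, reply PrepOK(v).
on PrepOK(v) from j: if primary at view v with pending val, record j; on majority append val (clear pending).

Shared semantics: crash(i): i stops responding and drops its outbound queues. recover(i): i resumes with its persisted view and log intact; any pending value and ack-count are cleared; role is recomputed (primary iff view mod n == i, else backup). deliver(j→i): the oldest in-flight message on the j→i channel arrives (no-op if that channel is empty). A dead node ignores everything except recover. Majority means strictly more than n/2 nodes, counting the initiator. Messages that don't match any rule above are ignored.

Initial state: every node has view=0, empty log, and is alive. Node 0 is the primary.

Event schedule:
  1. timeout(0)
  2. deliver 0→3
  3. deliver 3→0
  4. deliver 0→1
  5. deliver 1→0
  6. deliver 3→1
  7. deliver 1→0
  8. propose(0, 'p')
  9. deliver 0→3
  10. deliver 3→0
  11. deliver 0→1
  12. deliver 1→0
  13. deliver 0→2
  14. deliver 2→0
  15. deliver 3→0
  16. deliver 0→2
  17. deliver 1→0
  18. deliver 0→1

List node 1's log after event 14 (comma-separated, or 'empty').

e1 timeout(0): 0[back,v=1,-]
e2 deliver 0→3: 3[back,v=1,-]
e3 deliver 3→0: ·
e4 deliver 0→1: 1[prim,v=1,-]
e5 deliver 1→0: ·
e6 deliver 3→1: ·
e7 deliver 1→0: ·
e8 propose(0,'p'): ·
e9 deliver 0→3: ·
e10 deliver 3→0: ·
e11 deliver 0→1: ·
e12 deliver 1→0: ·
e13 deliver 0→2: 2[back,v=1,-]
e14 deliver 2→0: ·

empty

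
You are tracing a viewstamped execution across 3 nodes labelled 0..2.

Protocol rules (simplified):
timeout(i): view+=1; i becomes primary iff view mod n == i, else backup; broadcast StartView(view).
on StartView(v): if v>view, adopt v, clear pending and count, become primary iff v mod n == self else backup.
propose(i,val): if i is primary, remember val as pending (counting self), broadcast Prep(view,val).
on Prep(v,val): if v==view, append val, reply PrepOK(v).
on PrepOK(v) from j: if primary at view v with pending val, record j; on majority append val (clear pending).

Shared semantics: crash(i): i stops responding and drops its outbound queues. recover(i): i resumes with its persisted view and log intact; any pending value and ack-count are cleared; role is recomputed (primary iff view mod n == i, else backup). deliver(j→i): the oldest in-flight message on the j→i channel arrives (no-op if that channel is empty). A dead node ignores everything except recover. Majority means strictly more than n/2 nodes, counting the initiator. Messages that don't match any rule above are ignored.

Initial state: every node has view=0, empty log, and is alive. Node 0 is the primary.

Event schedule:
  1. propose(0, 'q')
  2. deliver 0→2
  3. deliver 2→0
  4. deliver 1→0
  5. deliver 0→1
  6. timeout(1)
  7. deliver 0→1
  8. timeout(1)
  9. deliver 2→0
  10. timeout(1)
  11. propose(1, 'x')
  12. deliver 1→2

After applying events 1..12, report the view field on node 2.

e1 propose(0,'q'): ·
e2 deliver 0→2: 2[back,v=0,q]
e3 deliver 2→0: 0[prim,v=0,q]
e4 deliver 1→0: ·
e5 deliver 0→1: 1[back,v=0,q]
e6 timeout(1): 1[prim,v=1,q]
e7 deliver 0→1: ·
e8 timeout(1): 1[back,v=2,q]
e9 deliver 2→0: ·
e10 timeout(1): 1[back,v=3,q]
e11 propose(1,'x'): ·
e12 deliver 1→2: 2[back,v=1,q]

1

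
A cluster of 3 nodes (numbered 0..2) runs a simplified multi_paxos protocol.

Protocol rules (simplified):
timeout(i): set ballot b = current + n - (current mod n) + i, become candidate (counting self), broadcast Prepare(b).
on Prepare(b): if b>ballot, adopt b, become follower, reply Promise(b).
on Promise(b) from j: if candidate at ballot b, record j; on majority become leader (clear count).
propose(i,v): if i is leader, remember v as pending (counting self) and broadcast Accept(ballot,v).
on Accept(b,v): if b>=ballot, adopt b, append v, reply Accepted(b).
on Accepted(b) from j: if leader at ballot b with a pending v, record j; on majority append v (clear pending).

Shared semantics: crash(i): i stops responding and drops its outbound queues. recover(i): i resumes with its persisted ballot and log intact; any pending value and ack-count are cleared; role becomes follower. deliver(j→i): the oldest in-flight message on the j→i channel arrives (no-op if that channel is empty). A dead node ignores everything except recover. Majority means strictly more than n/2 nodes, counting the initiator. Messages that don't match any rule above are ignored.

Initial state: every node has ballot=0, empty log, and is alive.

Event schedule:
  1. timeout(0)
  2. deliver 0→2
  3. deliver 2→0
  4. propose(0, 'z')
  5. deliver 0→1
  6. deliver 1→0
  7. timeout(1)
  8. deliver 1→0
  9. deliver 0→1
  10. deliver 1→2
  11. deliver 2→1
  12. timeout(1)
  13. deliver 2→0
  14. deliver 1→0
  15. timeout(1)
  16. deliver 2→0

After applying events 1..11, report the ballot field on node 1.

after 1 — timeout(0): n0:cand/b3/[-]
after 2 — deliver 0→2: n2:foll/b3/[-]
after 3 — deliver 2→0: n0:lead/b3/[-]
after 4 — propose(0,'z'): ·
after 5 — deliver 0→1: n1:foll/b3/[-]
after 6 — deliver 1→0: ·
after 7 — timeout(1): n1:cand/b7/[-]
after 8 — deliver 1→0: n0:foll/b7/[-]
after 9 — deliver 0→1: ·
after 10 — deliver 1→2: n2:foll/b7/[-]
after 11 — deliver 2→1: n1:lead/b7/[-]

7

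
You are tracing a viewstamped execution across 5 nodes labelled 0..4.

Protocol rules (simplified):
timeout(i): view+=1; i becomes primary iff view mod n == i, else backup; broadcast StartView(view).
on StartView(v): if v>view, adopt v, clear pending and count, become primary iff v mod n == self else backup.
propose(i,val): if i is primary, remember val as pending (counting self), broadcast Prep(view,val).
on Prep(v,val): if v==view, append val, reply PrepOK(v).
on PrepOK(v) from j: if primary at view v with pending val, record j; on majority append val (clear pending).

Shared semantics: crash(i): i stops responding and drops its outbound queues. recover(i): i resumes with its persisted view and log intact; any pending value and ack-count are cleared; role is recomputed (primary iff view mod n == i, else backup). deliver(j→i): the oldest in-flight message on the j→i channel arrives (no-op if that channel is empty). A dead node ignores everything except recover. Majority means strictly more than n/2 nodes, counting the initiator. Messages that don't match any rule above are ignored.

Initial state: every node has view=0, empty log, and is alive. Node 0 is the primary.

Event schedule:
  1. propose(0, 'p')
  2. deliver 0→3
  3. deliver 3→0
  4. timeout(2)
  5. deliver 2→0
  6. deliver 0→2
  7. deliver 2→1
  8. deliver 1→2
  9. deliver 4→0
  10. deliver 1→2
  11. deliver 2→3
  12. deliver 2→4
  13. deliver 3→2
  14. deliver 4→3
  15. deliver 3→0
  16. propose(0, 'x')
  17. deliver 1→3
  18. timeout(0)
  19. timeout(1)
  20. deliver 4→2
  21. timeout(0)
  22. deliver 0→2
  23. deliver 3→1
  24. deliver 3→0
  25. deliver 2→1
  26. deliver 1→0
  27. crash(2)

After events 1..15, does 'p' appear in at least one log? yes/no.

[1] propose(0,'p') → ∅
[2] deliver 0→3 → N3(back v0 [p])
[3] deliver 3→0 → ∅
[4] timeout(2) → N2(back v1 [-])
[5] deliver 2→0 → N0(back v1 [-])
[6] deliver 0→2 → ∅
[7] deliver 2→1 → N1(prim v1 [-])
[8] deliver 1→2 → ∅
[9] deliver 4→0 → ∅
[10] deliver 1→2 → ∅
[11] deliver 2→3 → N3(back v1 [p])
[12] deliver 2→4 → N4(back v1 [-])
[13] deliver 3→2 → ∅
[14] deliver 4→3 → ∅
[15] deliver 3→0 → ∅

yes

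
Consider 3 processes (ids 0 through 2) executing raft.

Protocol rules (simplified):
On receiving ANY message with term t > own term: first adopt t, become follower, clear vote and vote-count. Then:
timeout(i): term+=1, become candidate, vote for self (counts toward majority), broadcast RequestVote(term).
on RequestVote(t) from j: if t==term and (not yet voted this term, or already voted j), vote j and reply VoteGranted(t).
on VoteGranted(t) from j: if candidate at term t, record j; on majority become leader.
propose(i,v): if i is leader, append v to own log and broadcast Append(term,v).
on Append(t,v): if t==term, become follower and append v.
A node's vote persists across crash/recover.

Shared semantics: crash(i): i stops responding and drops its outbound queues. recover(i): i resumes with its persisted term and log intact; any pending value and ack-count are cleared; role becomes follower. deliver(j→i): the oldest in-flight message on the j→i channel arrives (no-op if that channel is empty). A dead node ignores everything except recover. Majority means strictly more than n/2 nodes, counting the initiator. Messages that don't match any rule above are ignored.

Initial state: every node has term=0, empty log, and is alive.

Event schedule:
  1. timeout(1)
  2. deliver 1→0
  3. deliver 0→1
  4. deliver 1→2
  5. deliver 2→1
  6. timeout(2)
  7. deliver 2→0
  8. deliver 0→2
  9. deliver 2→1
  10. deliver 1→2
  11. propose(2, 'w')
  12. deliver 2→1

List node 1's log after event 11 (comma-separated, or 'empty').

empty

step 1 timeout(1): 1={cand,t=1,log=-}
step 2 deliver 1→0: 0={foll,t=1,log=-}
step 3 deliver 0→1: 1={lead,t=1,log=-}
step 4 deliver 1→2: 2={foll,t=1,log=-}
step 5 deliver 2→1: —
step 6 timeout(2): 2={cand,t=2,log=-}
step 7 deliver 2→0: 0={foll,t=2,log=-}
step 8 deliver 0→2: 2={lead,t=2,log=-}
step 9 deliver 2→1: 1={foll,t=2,log=-}
step 10 deliver 1→2: —
step 11 propose(2,'w'): 2={lead,t=2,log=w}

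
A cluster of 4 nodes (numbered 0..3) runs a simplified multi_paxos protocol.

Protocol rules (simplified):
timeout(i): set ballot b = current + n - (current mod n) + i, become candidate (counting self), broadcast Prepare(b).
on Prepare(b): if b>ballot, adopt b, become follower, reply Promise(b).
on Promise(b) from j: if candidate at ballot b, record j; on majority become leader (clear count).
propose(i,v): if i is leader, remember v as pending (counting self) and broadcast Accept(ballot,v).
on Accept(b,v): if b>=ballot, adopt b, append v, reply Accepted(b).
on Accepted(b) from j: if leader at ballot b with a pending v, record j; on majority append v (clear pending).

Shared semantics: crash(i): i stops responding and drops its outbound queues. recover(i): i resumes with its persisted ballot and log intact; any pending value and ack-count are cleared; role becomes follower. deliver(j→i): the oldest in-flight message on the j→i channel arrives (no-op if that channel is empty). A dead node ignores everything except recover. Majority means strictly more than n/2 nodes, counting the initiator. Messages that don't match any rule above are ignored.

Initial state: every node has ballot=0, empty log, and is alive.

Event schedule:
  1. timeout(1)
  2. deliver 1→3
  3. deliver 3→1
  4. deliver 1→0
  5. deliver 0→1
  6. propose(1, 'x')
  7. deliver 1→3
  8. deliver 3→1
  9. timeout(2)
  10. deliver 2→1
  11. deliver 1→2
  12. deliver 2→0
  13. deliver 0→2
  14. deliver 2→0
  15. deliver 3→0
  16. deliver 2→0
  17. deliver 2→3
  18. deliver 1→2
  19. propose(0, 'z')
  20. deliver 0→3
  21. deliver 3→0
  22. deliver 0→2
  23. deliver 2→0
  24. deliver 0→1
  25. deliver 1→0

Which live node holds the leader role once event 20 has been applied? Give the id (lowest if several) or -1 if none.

-1

[1] timeout(1) → N1(cand b5 [-])
[2] deliver 1→3 → N3(foll b5 [-])
[3] deliver 3→1 → ∅
[4] deliver 1→0 → N0(foll b5 [-])
[5] deliver 0→1 → N1(lead b5 [-])
[6] propose(1,'x') → ∅
[7] deliver 1→3 → N3(foll b5 [x])
[8] deliver 3→1 → ∅
[9] timeout(2) → N2(cand b6 [-])
[10] deliver 2→1 → N1(foll b6 [-])
[11] deliver 1→2 → ∅
[12] deliver 2→0 → N0(foll b6 [-])
[13] deliver 0→2 → ∅
[14] deliver 2→0 → ∅
[15] deliver 3→0 → ∅
[16] deliver 2→0 → ∅
[17] deliver 2→3 → N3(foll b6 [x])
[18] deliver 1→2 → ∅
[19] propose(0,'z') → ∅
[20] deliver 0→3 → ∅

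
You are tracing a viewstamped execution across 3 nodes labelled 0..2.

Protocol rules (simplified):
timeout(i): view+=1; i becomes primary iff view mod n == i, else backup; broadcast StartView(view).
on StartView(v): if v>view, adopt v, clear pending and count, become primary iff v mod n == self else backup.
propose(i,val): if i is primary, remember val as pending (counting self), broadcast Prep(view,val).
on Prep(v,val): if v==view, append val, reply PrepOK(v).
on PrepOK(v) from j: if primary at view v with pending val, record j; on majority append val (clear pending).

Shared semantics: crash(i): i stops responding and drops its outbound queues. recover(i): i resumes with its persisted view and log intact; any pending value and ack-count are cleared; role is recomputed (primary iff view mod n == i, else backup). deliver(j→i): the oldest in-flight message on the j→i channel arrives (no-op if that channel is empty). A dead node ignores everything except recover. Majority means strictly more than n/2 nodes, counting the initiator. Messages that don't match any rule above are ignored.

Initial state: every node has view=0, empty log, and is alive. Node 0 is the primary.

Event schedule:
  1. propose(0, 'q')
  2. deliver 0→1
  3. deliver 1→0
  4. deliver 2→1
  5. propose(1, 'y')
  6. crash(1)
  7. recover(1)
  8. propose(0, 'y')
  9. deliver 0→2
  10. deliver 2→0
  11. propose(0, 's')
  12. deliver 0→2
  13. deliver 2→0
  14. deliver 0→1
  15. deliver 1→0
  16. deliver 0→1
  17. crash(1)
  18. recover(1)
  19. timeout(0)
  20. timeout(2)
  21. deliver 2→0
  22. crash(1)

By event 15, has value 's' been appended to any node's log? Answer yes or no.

[1] propose(0,'q') → ∅
[2] deliver 0→1 → N1(back v0 [q])
[3] deliver 1→0 → N0(prim v0 [q])
[4] deliver 2→1 → ∅
[5] propose(1,'y') → ∅
[6] crash(1) → N1(✗back v0 [q])
[7] recover(1) → N1(back v0 [q])
[8] propose(0,'y') → ∅
[9] deliver 0→2 → N2(back v0 [q])
[10] deliver 2→0 → N0(prim v0 [q,y])
[11] propose(0,'s') → ∅
[12] deliver 0→2 → N2(back v0 [q,y])
[13] deliver 2→0 → N0(prim v0 [q,y,s])
[14] deliver 0→1 → N1(back v0 [q,y])
[15] deliver 1→0 → ∅

yes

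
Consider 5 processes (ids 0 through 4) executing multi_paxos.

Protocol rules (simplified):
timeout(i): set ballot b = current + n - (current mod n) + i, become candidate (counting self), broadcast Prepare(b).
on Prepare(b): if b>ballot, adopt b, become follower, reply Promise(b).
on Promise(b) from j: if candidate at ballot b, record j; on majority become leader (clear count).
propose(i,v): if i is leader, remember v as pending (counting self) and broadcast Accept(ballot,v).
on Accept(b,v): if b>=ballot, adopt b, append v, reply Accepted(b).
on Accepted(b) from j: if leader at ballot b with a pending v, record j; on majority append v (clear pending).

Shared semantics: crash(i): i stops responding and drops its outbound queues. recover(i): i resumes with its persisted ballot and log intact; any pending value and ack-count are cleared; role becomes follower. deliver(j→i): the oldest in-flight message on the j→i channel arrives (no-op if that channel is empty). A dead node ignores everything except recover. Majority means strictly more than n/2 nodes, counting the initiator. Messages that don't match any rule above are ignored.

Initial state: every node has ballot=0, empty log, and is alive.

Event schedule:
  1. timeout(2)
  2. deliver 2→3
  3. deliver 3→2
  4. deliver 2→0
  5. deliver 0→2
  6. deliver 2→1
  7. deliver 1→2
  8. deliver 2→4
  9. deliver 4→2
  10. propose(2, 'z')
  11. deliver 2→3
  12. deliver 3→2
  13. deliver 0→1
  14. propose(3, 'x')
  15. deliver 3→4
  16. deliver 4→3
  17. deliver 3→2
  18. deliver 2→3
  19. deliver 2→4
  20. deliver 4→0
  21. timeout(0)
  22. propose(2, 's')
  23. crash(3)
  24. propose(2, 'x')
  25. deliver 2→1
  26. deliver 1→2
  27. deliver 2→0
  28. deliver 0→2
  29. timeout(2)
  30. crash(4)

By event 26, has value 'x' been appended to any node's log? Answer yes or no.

no

[1] timeout(2) → N2(cand b7 [-])
[2] deliver 2→3 → N3(foll b7 [-])
[3] deliver 3→2 → ∅
[4] deliver 2→0 → N0(foll b7 [-])
[5] deliver 0→2 → N2(lead b7 [-])
[6] deliver 2→1 → N1(foll b7 [-])
[7] deliver 1→2 → ∅
[8] deliver 2→4 → N4(foll b7 [-])
[9] deliver 4→2 → ∅
[10] propose(2,'z') → ∅
[11] deliver 2→3 → N3(foll b7 [z])
[12] deliver 3→2 → ∅
[13] deliver 0→1 → ∅
[14] propose(3,'x') → ∅
[15] deliver 3→4 → ∅
[16] deliver 4→3 → ∅
[17] deliver 3→2 → ∅
[18] deliver 2→3 → ∅
[19] deliver 2→4 → N4(foll b7 [z])
[20] deliver 4→0 → ∅
[21] timeout(0) → N0(cand b10 [-])
[22] propose(2,'s') → ∅
[23] crash(3) → N3(✗foll b7 [z])
[24] propose(2,'x') → ∅
[25] deliver 2→1 → N1(foll b7 [z])
[26] deliver 1→2 → ∅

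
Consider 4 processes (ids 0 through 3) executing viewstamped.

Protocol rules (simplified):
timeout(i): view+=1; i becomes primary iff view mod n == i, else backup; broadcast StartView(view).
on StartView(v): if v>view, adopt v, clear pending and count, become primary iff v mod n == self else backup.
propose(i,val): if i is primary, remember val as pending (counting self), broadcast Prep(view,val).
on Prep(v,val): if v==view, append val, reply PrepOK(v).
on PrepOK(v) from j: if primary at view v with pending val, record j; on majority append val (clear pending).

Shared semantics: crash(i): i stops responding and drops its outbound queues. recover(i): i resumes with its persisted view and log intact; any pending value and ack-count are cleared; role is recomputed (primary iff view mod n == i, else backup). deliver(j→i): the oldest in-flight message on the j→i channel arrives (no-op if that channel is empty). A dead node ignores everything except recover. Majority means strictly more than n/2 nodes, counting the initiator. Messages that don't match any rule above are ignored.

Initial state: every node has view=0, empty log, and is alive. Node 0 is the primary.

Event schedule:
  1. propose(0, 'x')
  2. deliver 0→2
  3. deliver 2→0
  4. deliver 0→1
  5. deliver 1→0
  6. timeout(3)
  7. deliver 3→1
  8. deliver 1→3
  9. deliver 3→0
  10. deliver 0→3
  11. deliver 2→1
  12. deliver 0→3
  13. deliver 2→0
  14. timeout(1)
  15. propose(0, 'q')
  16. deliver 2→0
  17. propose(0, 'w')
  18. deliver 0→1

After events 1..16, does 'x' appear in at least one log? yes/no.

yes

after 1 — propose(0,'x'): ·
after 2 — deliver 0→2: n2:back/v0/[x]
after 3 — deliver 2→0: ·
after 4 — deliver 0→1: n1:back/v0/[x]
after 5 — deliver 1→0: n0:prim/v0/[x]
after 6 — timeout(3): n3:back/v1/[-]
after 7 — deliver 3→1: n1:prim/v1/[x]
after 8 — deliver 1→3: ·
after 9 — deliver 3→0: n0:back/v1/[x]
after 10 — deliver 0→3: ·
after 11 — deliver 2→1: ·
after 12 — deliver 0→3: ·
after 13 — deliver 2→0: ·
after 14 — timeout(1): n1:back/v2/[x]
after 15 — propose(0,'q'): ·
after 16 — deliver 2→0: ·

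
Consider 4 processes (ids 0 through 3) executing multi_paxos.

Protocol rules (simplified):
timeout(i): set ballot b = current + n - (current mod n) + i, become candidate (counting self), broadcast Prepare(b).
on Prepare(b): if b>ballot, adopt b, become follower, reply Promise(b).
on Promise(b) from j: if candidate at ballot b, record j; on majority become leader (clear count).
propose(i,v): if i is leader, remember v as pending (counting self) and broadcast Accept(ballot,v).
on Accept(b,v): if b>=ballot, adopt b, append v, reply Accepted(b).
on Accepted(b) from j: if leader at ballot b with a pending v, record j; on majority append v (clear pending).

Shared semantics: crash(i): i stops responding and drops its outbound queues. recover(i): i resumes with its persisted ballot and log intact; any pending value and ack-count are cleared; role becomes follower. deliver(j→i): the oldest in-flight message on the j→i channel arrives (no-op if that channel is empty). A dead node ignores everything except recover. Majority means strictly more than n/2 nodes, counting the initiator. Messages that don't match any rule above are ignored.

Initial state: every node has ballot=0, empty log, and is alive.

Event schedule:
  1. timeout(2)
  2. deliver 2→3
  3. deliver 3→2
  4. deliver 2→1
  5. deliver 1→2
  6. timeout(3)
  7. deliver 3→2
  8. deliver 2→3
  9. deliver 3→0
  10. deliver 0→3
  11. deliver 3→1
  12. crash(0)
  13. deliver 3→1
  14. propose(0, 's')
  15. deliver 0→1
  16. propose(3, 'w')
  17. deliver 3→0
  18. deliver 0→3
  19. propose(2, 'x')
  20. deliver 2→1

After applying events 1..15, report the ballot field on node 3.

after 1 — timeout(2): n2:cand/b6/[-]
after 2 — deliver 2→3: n3:foll/b6/[-]
after 3 — deliver 3→2: ·
after 4 — deliver 2→1: n1:foll/b6/[-]
after 5 — deliver 1→2: n2:lead/b6/[-]
after 6 — timeout(3): n3:cand/b11/[-]
after 7 — deliver 3→2: n2:foll/b11/[-]
after 8 — deliver 2→3: ·
after 9 — deliver 3→0: n0:foll/b11/[-]
after 10 — deliver 0→3: n3:lead/b11/[-]
after 11 — deliver 3→1: n1:foll/b11/[-]
after 12 — crash(0): n0:✗foll/b11/[-]
after 13 — deliver 3→1: ·
after 14 — propose(0,'s'): ·
after 15 — deliver 0→1: ·

11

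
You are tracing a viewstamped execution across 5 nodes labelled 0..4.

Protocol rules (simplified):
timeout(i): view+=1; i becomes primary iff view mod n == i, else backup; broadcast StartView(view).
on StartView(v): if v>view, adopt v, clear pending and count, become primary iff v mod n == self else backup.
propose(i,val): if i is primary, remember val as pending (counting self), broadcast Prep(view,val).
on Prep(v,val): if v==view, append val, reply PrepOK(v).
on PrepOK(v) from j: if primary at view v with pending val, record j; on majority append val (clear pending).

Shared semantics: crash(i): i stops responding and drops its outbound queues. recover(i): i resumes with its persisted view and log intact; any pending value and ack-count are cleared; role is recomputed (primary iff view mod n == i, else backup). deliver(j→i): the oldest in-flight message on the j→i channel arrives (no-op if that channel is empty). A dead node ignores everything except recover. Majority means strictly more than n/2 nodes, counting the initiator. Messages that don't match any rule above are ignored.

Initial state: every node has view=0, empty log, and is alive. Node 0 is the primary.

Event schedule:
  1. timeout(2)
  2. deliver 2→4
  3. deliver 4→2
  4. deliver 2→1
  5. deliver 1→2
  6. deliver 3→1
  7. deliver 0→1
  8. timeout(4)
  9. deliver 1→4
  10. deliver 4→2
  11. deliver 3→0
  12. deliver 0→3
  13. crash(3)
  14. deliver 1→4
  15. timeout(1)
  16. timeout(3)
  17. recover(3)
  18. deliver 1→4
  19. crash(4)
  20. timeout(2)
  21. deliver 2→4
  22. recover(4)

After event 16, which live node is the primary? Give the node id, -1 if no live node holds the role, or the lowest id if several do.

0

1. timeout(2):  <2:back v1 ->
2. deliver 2→4:  <4:back v1 ->
3. deliver 4→2:  nop
4. deliver 2→1:  <1:prim v1 ->
5. deliver 1→2:  nop
6. deliver 3→1:  nop
7. deliver 0→1:  nop
8. timeout(4):  <4:back v2 ->
9. deliver 1→4:  nop
10. deliver 4→2:  <2:prim v2 ->
11. deliver 3→0:  nop
12. deliver 0→3:  nop
13. crash(3):  <3:✗back v0 ->
14. deliver 1→4:  nop
15. timeout(1):  <1:back v2 ->
16. timeout(3):  nop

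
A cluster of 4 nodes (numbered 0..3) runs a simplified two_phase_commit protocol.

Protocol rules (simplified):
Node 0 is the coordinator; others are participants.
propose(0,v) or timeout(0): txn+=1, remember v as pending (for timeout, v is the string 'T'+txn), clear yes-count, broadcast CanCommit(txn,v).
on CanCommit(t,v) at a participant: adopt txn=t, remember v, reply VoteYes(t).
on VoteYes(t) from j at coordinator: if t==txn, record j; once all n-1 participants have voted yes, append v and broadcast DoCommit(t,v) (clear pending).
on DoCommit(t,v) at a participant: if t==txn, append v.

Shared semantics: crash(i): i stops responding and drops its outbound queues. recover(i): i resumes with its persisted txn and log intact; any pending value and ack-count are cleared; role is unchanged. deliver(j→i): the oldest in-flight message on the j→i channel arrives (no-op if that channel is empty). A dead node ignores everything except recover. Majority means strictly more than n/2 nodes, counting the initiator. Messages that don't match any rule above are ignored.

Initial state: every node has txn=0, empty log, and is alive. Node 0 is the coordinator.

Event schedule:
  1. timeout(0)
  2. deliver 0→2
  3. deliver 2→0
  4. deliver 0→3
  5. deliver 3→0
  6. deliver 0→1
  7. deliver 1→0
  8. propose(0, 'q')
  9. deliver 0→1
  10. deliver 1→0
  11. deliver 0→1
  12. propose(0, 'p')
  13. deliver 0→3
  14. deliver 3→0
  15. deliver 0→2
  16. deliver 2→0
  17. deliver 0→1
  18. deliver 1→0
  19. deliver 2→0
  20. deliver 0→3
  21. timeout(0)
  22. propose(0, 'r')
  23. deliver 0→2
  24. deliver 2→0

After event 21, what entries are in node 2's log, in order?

step 1 timeout(0): 0={coor,t=1,log=-}
step 2 deliver 0→2: 2={part,t=1,log=-}
step 3 deliver 2→0: —
step 4 deliver 0→3: 3={part,t=1,log=-}
step 5 deliver 3→0: —
step 6 deliver 0→1: 1={part,t=1,log=-}
step 7 deliver 1→0: 0={coor,t=1,log=T1}
step 8 propose(0,'q'): 0={coor,t=2,log=T1}
step 9 deliver 0→1: 1={part,t=1,log=T1}
step 10 deliver 1→0: —
step 11 deliver 0→1: 1={part,t=2,log=T1}
step 12 propose(0,'p'): 0={coor,t=3,log=T1}
step 13 deliver 0→3: 3={part,t=1,log=T1}
step 14 deliver 3→0: —
step 15 deliver 0→2: 2={part,t=1,log=T1}
step 16 deliver 2→0: —
step 17 deliver 0→1: 1={part,t=3,log=T1}
step 18 deliver 1→0: —
step 19 deliver 2→0: —
step 20 deliver 0→3: 3={part,t=2,log=T1}
step 21 timeout(0): 0={coor,t=4,log=T1}

T1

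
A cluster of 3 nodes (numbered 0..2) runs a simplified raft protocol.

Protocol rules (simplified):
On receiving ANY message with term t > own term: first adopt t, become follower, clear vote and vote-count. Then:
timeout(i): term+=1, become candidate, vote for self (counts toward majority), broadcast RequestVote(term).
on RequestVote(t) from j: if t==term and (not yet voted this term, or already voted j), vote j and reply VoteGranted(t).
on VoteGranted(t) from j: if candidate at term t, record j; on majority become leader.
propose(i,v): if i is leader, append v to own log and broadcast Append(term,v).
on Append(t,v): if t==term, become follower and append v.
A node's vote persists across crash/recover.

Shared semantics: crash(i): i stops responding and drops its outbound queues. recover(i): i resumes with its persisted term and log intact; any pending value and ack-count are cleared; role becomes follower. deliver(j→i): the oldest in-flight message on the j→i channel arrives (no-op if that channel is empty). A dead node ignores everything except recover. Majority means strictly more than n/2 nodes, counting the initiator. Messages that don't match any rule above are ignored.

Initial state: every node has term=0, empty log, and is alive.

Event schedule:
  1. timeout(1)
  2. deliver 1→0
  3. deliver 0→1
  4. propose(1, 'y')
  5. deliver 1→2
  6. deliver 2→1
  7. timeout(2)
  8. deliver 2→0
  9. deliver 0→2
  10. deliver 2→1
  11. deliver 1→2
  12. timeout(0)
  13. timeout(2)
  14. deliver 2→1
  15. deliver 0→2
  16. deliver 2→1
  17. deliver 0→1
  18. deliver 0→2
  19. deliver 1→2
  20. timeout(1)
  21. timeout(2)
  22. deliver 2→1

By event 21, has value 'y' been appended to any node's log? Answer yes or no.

yes

after 1 — timeout(1): n1:cand/t1/[-]
after 2 — deliver 1→0: n0:foll/t1/[-]
after 3 — deliver 0→1: n1:lead/t1/[-]
after 4 — propose(1,'y'): n1:lead/t1/[y]
after 5 — deliver 1→2: n2:foll/t1/[-]
after 6 — deliver 2→1: ·
after 7 — timeout(2): n2:cand/t2/[-]
after 8 — deliver 2→0: n0:foll/t2/[-]
after 9 — deliver 0→2: n2:lead/t2/[-]
after 10 — deliver 2→1: n1:foll/t2/[y]
after 11 — deliver 1→2: ·
after 12 — timeout(0): n0:cand/t3/[-]
after 13 — timeout(2): n2:cand/t3/[-]
after 14 — deliver 2→1: n1:foll/t3/[y]
after 15 — deliver 0→2: ·
after 16 — deliver 2→1: ·
after 17 — deliver 0→1: ·
after 18 — deliver 0→2: ·
after 19 — deliver 1→2: ·
after 20 — timeout(1): n1:cand/t4/[y]
after 21 — timeout(2): n2:cand/t4/[-]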